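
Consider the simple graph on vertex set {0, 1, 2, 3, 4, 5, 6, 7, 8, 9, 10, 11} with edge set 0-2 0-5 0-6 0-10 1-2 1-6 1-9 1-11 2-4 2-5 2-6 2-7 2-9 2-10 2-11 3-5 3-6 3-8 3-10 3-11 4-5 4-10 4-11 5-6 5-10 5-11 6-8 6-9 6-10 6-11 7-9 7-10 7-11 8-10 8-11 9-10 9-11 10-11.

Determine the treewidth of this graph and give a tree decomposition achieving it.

The largest bag has 5 vertices, giving width 4; this decomposition certifies tw(G) ≤ 4. Conversely, {1, 2, 6, 9, 11} is a clique of size 5, and the vertices of any clique must share a bag in every tree decomposition; so some bag has ≥ 5 vertices and tw(G) ≥ 4. The upper and lower bounds meet at 4, so that is the treewidth.

Treewidth 4.
Bags: B1 = {2, 5, 6, 10, 11}  B2 = {2, 6, 9, 10, 11}  B3 = {2, 7, 9, 10, 11}  B4 = {0, 2, 5, 6, 10}  B5 = {3, 5, 6, 10, 11}  B6 = {2, 4, 5, 10, 11}  B7 = {1, 2, 6, 9, 11}  B8 = {3, 6, 8, 10, 11}
Tree: B1–B2, B2–B3, B1–B4, B1–B5, B1–B6, B2–B7, B5–B8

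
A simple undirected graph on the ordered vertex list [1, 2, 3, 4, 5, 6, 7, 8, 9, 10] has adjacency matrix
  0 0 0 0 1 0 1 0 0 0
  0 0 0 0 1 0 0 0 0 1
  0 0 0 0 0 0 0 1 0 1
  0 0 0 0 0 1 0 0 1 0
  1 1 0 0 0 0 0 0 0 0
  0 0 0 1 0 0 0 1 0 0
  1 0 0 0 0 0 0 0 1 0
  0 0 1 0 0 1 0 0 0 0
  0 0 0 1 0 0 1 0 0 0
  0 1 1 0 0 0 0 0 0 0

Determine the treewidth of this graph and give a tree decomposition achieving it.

Each bag holds 3 vertices, so the decomposition has width 2, which upper-bounds the treewidth. Since 6–8–3–10–2–5–1–7–9–4–6 is a cycle in G, G is not acyclic. Forests are exactly the graphs of treewidth ≤ 1, so tw(G) ≥ 2. Therefore the treewidth is 2.

Treewidth 2.
One optimal decomposition is:
Bags: B1 = {3, 6, 8}  B2 = {3, 6, 10}  B3 = {2, 6, 10}  B4 = {2, 5, 6}  B5 = {1, 5, 6}  B6 = {1, 6, 7}  B7 = {6, 7, 9}  B8 = {4, 6, 9}
Tree: B1–B2, B2–B3, B3–B4, B4–B5, B5–B6, B6–B7, B7–B8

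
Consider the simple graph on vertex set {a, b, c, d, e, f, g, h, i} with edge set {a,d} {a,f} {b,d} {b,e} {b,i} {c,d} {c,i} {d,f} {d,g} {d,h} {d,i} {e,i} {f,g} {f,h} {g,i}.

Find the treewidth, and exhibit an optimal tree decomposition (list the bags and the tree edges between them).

Each bag holds 3 vertices, so the decomposition has width 2, which upper-bounds the treewidth. For the lower bound, the 3 vertices {c, d, i} are pairwise adjacent, and any tree decomposition puts a clique entirely inside one bag — forcing width ≥ 2. Therefore the treewidth is 2.

Treewidth 2.
One such decomposition:
Bags: B1 = {d, f, g}  B2 = {d, g, i}  B3 = {a, d, f}  B4 = {b, d, i}  B5 = {b, e, i}  B6 = {c, d, i}  B7 = {d, f, h}
Tree: B1–B2, B1–B3, B2–B4, B4–B5, B2–B6, B1–B7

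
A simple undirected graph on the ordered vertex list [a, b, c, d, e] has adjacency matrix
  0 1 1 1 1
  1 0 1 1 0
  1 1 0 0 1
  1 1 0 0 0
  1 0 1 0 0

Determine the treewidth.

2

A width-2 tree decomposition is:
Bags: B1 = {a, c, e}  B2 = {a, b, c}  B3 = {a, b, d}
Tree: B1–B2, B2–B3
Each bag holds 3 vertices, so the decomposition has width 2, which upper-bounds the treewidth. Conversely, {a, b, d} is a clique of size 3, and the vertices of any clique must share a bag in every tree decomposition; so some bag has ≥ 3 vertices and tw(G) ≥ 2. Therefore the treewidth is 2.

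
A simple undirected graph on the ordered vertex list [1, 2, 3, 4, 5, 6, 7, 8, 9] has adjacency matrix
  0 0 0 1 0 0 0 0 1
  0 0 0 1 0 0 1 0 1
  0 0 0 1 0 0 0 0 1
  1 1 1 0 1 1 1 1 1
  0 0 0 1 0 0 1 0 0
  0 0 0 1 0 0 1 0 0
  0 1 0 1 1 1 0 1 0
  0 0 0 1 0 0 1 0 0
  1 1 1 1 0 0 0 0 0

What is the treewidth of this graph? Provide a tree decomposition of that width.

Treewidth 2.
Bags: B1 = {2, 4, 7}  B2 = {4, 5, 7}  B3 = {4, 7, 8}  B4 = {2, 4, 9}  B5 = {3, 4, 9}  B6 = {1, 4, 9}  B7 = {4, 6, 7}
Tree: B1–B2, B2–B3, B1–B4, B4–B5, B5–B6, B1–B7

The largest bag has 3 vertices, giving width 2; this decomposition certifies tw(G) ≤ 2. For the lower bound, the 3 vertices {1, 4, 9} are pairwise adjacent, and any tree decomposition puts a clique entirely inside one bag — forcing width ≥ 2. Hence tw(G) = 2 exactly.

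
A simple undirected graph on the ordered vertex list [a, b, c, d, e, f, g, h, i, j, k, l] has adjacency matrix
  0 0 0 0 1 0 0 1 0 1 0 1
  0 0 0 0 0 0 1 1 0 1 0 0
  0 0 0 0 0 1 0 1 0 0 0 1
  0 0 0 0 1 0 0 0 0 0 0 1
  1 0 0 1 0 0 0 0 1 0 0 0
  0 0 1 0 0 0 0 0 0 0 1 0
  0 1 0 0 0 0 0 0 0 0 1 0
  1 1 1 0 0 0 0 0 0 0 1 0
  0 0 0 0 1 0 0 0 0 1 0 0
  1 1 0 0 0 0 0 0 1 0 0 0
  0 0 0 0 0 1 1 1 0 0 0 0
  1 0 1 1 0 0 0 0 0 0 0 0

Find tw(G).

3

A width-3 tree decomposition is:
Bags: B1 = {b, f, g, k}  B2 = {b, f, h, k}  B3 = {b, c, f, h}  B4 = {b, c, h, j}  B5 = {a, c, h, j}  B6 = {a, c, j, l}  B7 = {a, i, j, l}  B8 = {a, e, i, l}  B9 = {d, e, i, l}
Tree: B1–B2, B2–B3, B3–B4, B4–B5, B5–B6, B6–B7, B7–B8, B8–B9
Each bag holds 4 vertices, so the decomposition has width 3, which upper-bounds the treewidth. For the lower bound: the 4 vertex sets {f,g,k}, {b}, {h}, {a,c,j,l} are disjoint, each induces a connected subgraph, and every pair is joined by at least one edge of G. Contracting each set to a single vertex therefore yields K_{4} as a minor, and since treewidth is minor-monotone, tw(G) ≥ tw(K_{4}) = 3. Therefore the treewidth is 3.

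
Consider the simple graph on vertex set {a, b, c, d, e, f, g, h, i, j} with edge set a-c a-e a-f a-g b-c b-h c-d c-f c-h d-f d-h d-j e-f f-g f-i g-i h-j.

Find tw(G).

A width-2 tree decomposition is:
Bags: B1 = {c, d, h}  B2 = {c, d, f}  B3 = {a, c, f}  B4 = {d, h, j}  B5 = {a, f, g}  B6 = {a, e, f}  B7 = {b, c, h}  B8 = {f, g, i}
Tree: B1–B2, B2–B3, B1–B4, B3–B5, B3–B6, B1–B7, B5–B8
The largest bag has 3 vertices, giving width 2; this decomposition certifies tw(G) ≤ 2. For the lower bound, the 3 vertices {d, h, j} are pairwise adjacent, and any tree decomposition puts a clique entirely inside one bag — forcing width ≥ 2. Hence tw(G) = 2 exactly.

2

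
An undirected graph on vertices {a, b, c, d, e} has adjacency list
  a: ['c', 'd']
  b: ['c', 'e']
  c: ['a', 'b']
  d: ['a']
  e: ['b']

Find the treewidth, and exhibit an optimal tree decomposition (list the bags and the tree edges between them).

Treewidth 1.
Bags: B1 = {a, d}  B2 = {a, c}  B3 = {b, c}  B4 = {b, e}
Tree: B1–B2, B2–B3, B3–B4

Each bag holds 2 vertices, so the decomposition has width 1, which upper-bounds the treewidth. Since G has at least one edge (e.g. d–a), it is not an edgeless graph, so tw(G) ≥ 1. Therefore the treewidth is 1.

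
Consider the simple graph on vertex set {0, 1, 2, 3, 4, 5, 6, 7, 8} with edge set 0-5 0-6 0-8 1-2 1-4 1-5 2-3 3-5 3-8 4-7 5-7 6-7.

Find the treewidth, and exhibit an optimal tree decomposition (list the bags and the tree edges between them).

Treewidth 3.
One such decomposition:
Bags: B1 = {0, 2, 3, 8}  B2 = {0, 2, 3, 5}  B3 = {0, 1, 2, 5}  B4 = {0, 1, 5, 6}  B5 = {1, 5, 6, 7}  B6 = {1, 4, 6, 7}
Tree: B1–B2, B2–B3, B3–B4, B4–B5, B5–B6

The largest bag has 4 vertices, giving width 3; this decomposition certifies tw(G) ≤ 3. For the lower bound: the 4 vertex sets {2,3,8}, {0}, {5}, {1,4,6,7} are disjoint, each induces a connected subgraph, and every pair is joined by at least one edge of G. Contracting each set to a single vertex therefore yields K_{4} as a minor, and since treewidth is minor-monotone, tw(G) ≥ tw(K_{4}) = 3. The upper and lower bounds meet at 3, so that is the treewidth.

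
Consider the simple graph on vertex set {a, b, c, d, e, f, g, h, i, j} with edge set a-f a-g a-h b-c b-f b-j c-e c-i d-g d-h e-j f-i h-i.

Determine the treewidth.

2

A width-2 tree decomposition is:
Bags: B1 = {b, e, j}  B2 = {b, c, e}  B3 = {b, c, f}  B4 = {c, f, i}  B5 = {a, f, i}  B6 = {a, h, i}  B7 = {a, g, h}  B8 = {d, g, h}
Tree: B1–B2, B2–B3, B3–B4, B4–B5, B5–B6, B6–B7, B7–B8
Each bag holds 3 vertices, so the decomposition has width 2, which upper-bounds the treewidth. For the lower bound, G contains the cycle j–e–c–b–j, so G is not a forest; only forests have treewidth ≤ 1, hence tw(G) ≥ 2. Combining the bounds, tw(G) = 2.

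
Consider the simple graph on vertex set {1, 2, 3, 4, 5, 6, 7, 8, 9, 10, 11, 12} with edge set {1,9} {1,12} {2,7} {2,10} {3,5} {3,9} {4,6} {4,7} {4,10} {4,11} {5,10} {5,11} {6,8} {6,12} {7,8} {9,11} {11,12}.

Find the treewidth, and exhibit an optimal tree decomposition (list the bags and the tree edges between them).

Every bag has size at most 4, so the width is 4 − 1 = 3 and tw(G) ≤ 3. For the lower bound: the 4 vertex sets {1,3,9}, {12}, {11}, {4,5,6,10} are disjoint, each induces a connected subgraph, and every pair is joined by at least one edge of G. Contracting each set to a single vertex therefore yields K_{4} as a minor, and since treewidth is minor-monotone, tw(G) ≥ tw(K_{4}) = 3. Hence tw(G) = 3 exactly.

Treewidth 3.
Bags: B1 = {1, 3, 9, 12}  B2 = {3, 9, 11, 12}  B3 = {3, 5, 11, 12}  B4 = {5, 6, 11, 12}  B5 = {4, 5, 6, 11}  B6 = {4, 5, 6, 10}  B7 = {4, 6, 8, 10}  B8 = {4, 7, 8, 10}  B9 = {2, 7, 8, 10}
Tree: B1–B2, B2–B3, B3–B4, B4–B5, B5–B6, B6–B7, B7–B8, B8–B9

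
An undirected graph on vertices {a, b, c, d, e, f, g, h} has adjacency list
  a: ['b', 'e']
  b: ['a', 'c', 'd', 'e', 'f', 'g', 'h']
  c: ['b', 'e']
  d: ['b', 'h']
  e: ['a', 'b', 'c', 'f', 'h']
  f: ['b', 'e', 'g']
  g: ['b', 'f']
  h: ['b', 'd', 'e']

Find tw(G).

2

A width-2 tree decomposition is:
Bags: B1 = {b, e, h}  B2 = {b, d, h}  B3 = {b, c, e}  B4 = {a, b, e}  B5 = {b, e, f}  B6 = {b, f, g}
Tree: B1–B2, B1–B3, B1–B4, B3–B5, B5–B6
The largest bag has 3 vertices, giving width 2; this decomposition certifies tw(G) ≤ 2. On the other hand G contains the 3-clique {b, d, h}. A clique must lie in a single bag of any decomposition, so no decomposition can have width below 2. The upper and lower bounds meet at 2, so that is the treewidth.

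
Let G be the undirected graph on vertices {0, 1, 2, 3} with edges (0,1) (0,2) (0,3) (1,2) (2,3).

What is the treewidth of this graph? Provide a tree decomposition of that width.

The largest bag has 3 vertices, giving width 2; this decomposition certifies tw(G) ≤ 2. Conversely, {0, 1, 2} is a clique of size 3, and the vertices of any clique must share a bag in every tree decomposition; so some bag has ≥ 3 vertices and tw(G) ≥ 2. Hence tw(G) = 2 exactly.

Treewidth 2.
One optimal decomposition is:
Bags: B1 = {0, 1, 2}  B2 = {0, 2, 3}
Tree: B1–B2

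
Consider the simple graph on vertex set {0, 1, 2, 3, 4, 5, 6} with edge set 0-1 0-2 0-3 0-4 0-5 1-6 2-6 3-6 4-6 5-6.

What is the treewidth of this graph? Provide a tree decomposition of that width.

Treewidth 2.
One optimal decomposition is:
Bags: B1 = {0, 3, 6}  B2 = {0, 5, 6}  B3 = {0, 1, 6}  B4 = {0, 2, 6}  B5 = {0, 4, 6}
Tree: B1–B2, B2–B3, B3–B4, B4–B5

Every bag has size at most 3, so the width is 3 − 1 = 2 and tw(G) ≤ 2. For the lower bound, G contains the cycle 6–3–0–5–6, so G is not a forest; only forests have treewidth ≤ 1, hence tw(G) ≥ 2. Combining the bounds, tw(G) = 2.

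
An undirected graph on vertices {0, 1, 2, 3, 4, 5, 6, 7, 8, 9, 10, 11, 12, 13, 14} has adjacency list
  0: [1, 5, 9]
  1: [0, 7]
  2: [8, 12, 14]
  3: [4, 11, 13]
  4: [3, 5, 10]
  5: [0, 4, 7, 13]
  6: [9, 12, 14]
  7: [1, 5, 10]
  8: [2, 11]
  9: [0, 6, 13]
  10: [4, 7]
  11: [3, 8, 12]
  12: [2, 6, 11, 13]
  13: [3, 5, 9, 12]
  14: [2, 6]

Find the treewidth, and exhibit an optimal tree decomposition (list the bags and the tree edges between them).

Treewidth 3.
One such decomposition:
Bags: B1 = {0, 1, 7, 10}  B2 = {0, 5, 7, 10}  B3 = {0, 4, 5, 10}  B4 = {0, 4, 5, 9}  B5 = {4, 5, 9, 13}  B6 = {3, 4, 9, 13}  B7 = {3, 6, 9, 13}  B8 = {3, 6, 12, 13}  B9 = {3, 6, 11, 12}  B10 = {6, 11, 12, 14}  B11 = {2, 11, 12, 14}  B12 = {2, 8, 11, 14}
Tree: B1–B2, B2–B3, B3–B4, B4–B5, B5–B6, B6–B7, B7–B8, B8–B9, B9–B10, B10–B11, B11–B12

The largest bag has 4 vertices, giving width 3; this decomposition certifies tw(G) ≤ 3. For the lower bound: the 4 vertex sets {1,7,10}, {0}, {5}, {3,4,9,13} are disjoint, each induces a connected subgraph, and every pair is joined by at least one edge of G. Contracting each set to a single vertex therefore yields K_{4} as a minor, and since treewidth is minor-monotone, tw(G) ≥ tw(K_{4}) = 3. Hence tw(G) = 3 exactly.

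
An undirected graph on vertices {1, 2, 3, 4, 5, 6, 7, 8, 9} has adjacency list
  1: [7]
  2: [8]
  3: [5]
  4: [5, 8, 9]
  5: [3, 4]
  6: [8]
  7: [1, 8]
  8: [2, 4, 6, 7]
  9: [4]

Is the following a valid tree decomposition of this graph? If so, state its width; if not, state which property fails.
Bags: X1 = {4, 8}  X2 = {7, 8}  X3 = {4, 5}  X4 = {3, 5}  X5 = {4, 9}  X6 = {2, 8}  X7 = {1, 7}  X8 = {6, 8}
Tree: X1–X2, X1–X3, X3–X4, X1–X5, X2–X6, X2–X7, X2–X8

Yes; width 1.

Vertex coverage: the bags together contain {1, 2, 3, 4, 5, 6, 7, 8, 9}, the full vertex set. Edge coverage: each edge of G has both endpoints in at least one bag. Running intersection: for every vertex, the bags containing it form a connected subtree. All three properties hold, so this is a valid tree decomposition of width max|bag| − 1 = 1, and hence tw(G) ≤ 1.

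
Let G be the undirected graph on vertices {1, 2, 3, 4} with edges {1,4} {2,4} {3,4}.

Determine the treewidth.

A width-1 tree decomposition is:
Bags: B1 = {2, 4}  B2 = {3, 4}  B3 = {1, 4}
Tree: B1–B2, B2–B3
The largest bag has 2 vertices, giving width 1; this decomposition certifies tw(G) ≤ 1. G has an edge, so its treewidth is at least 1. Therefore the treewidth is 1.

1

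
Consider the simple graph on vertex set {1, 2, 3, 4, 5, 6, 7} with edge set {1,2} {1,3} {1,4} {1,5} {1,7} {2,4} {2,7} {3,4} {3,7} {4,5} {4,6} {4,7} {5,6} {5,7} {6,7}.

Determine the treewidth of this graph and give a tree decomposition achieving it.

Treewidth 3.
One such decomposition:
Bags: B1 = {1, 4, 5, 7}  B2 = {1, 2, 4, 7}  B3 = {1, 3, 4, 7}  B4 = {4, 5, 6, 7}
Tree: B1–B2, B2–B3, B1–B4

The largest bag has 4 vertices, giving width 3; this decomposition certifies tw(G) ≤ 3. Conversely, {1, 2, 4, 7} is a clique of size 4, and the vertices of any clique must share a bag in every tree decomposition; so some bag has ≥ 4 vertices and tw(G) ≥ 3. Hence tw(G) = 3 exactly.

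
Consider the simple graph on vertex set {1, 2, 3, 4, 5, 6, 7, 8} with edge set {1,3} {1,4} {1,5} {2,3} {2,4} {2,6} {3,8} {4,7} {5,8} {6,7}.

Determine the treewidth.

2

A width-2 tree decomposition is:
Bags: B1 = {2, 6, 7}  B2 = {2, 4, 7}  B3 = {2, 3, 4}  B4 = {1, 3, 4}  B5 = {1, 3, 8}  B6 = {1, 5, 8}
Tree: B1–B2, B2–B3, B3–B4, B4–B5, B5–B6
Each bag holds 3 vertices, so the decomposition has width 2, which upper-bounds the treewidth. The edges 6–7–4–2–6 form a cycle, so G is not a tree and its treewidth is at least 2. The upper and lower bounds meet at 2, so that is the treewidth.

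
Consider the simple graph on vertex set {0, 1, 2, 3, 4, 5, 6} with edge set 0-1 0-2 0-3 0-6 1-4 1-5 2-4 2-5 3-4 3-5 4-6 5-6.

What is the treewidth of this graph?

3

A width-3 tree decomposition is:
Bags: B1 = {0, 4, 5, 6}  B2 = {0, 2, 4, 5}  B3 = {0, 1, 4, 5}  B4 = {0, 3, 4, 5}
Tree: B1–B2, B2–B3, B3–B4
The largest bag has 4 vertices, giving width 3; this decomposition certifies tw(G) ≤ 3. For the lower bound: the 4 vertex sets {5,6}, {2,4}, {0}, {1} are disjoint, each induces a connected subgraph, and every pair is joined by at least one edge of G. Contracting each set to a single vertex therefore yields K_{4} as a minor, and since treewidth is minor-monotone, tw(G) ≥ tw(K_{4}) = 3. Therefore the treewidth is 3.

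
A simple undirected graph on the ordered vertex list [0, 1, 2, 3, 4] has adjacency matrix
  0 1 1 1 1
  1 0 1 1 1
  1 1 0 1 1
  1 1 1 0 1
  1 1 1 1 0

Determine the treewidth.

A width-4 tree decomposition is:
Bags: B1 = {0, 1, 2, 3, 4}
Tree: (single bag)
A single bag containing all 5 vertices is trivially a valid decomposition of width 4. For the lower bound, the 5 vertices {0, 1, 2, 3, 4} are pairwise adjacent, and any tree decomposition puts a clique entirely inside one bag — forcing width ≥ 4. Combining the bounds, tw(G) = 4.

4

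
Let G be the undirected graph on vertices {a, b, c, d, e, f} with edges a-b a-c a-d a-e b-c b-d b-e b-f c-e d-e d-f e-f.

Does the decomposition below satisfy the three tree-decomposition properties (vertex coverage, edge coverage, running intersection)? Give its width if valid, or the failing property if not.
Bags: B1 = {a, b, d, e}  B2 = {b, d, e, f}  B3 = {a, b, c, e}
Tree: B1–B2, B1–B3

Every vertex of G appears in some bag (union = {a, b, c, d, e, f}); every edge is covered by a bag; and for each vertex v the set of bags containing v is connected in the bag tree. The decomposition is therefore valid. The largest bag has 4 vertices, so the width is 3.

Yes; width 3.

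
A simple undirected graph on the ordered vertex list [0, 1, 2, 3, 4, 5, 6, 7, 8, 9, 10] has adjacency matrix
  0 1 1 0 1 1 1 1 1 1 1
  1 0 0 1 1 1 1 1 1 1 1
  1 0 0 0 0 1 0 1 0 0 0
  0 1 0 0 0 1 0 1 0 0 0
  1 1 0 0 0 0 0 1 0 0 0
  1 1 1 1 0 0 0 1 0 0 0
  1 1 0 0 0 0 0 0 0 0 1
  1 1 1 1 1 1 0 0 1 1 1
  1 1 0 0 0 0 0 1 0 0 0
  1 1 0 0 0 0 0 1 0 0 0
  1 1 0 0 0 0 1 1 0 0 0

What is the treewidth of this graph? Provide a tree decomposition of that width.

Treewidth 3.
One such decomposition:
Bags: B1 = {1, 3, 5, 7}  B2 = {0, 1, 5, 7}  B3 = {0, 1, 7, 8}  B4 = {0, 1, 7, 10}  B5 = {0, 1, 6, 10}  B6 = {0, 2, 5, 7}  B7 = {0, 1, 4, 7}  B8 = {0, 1, 7, 9}
Tree: B1–B2, B2–B3, B3–B4, B4–B5, B2–B6, B3–B7, B3–B8

The largest bag has 4 vertices, giving width 3; this decomposition certifies tw(G) ≤ 3. Conversely, {0, 1, 6, 10} is a clique of size 4, and the vertices of any clique must share a bag in every tree decomposition; so some bag has ≥ 4 vertices and tw(G) ≥ 3. Therefore the treewidth is 3.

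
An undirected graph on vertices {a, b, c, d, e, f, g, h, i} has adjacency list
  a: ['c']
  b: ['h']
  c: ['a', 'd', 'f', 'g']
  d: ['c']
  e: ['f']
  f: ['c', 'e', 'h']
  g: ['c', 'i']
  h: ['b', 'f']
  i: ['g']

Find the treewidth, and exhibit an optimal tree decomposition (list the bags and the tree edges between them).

Treewidth 1.
Bags: B1 = {c, f}  B2 = {c, d}  B3 = {e, f}  B4 = {f, h}  B5 = {a, c}  B6 = {b, h}  B7 = {c, g}  B8 = {g, i}
Tree: B1–B2, B1–B3, B1–B4, B2–B5, B4–B6, B1–B7, B7–B8

Each bag holds 2 vertices, so the decomposition has width 1, which upper-bounds the treewidth. Any graph with an edge has treewidth ≥ 1, and G has the edge c–f. Therefore the treewidth is 1.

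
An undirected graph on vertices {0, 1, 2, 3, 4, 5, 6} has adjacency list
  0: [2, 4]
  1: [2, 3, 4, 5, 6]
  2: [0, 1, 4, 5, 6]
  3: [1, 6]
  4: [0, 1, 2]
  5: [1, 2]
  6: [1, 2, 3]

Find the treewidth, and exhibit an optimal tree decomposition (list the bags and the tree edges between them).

The largest bag has 3 vertices, giving width 2; this decomposition certifies tw(G) ≤ 2. For the lower bound, the 3 vertices {0, 2, 4} are pairwise adjacent, and any tree decomposition puts a clique entirely inside one bag — forcing width ≥ 2. Hence tw(G) = 2 exactly.

Treewidth 2.
One optimal decomposition is:
Bags: B1 = {1, 2, 4}  B2 = {1, 2, 6}  B3 = {1, 3, 6}  B4 = {1, 2, 5}  B5 = {0, 2, 4}
Tree: B1–B2, B2–B3, B1–B4, B1–B5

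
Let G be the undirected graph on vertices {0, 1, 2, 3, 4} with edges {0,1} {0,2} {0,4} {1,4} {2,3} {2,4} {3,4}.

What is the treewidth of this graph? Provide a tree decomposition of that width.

Treewidth 2.
One optimal decomposition is:
Bags: B1 = {2, 3, 4}  B2 = {0, 2, 4}  B3 = {0, 1, 4}
Tree: B1–B2, B2–B3

Every bag has size at most 3, so the width is 3 − 1 = 2 and tw(G) ≤ 2. For the lower bound, the 3 vertices {0, 1, 4} are pairwise adjacent, and any tree decomposition puts a clique entirely inside one bag — forcing width ≥ 2. The upper and lower bounds meet at 2, so that is the treewidth.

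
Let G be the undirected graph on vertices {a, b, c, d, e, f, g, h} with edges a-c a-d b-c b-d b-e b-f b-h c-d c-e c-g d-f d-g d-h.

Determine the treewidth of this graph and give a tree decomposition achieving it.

Treewidth 2.
Bags: B1 = {b, c, d}  B2 = {b, d, h}  B3 = {a, c, d}  B4 = {b, d, f}  B5 = {b, c, e}  B6 = {c, d, g}
Tree: B1–B2, B1–B3, B1–B4, B1–B5, B1–B6

Each bag holds 3 vertices, so the decomposition has width 2, which upper-bounds the treewidth. Conversely, {c, d, g} is a clique of size 3, and the vertices of any clique must share a bag in every tree decomposition; so some bag has ≥ 3 vertices and tw(G) ≥ 2. Combining the bounds, tw(G) = 2.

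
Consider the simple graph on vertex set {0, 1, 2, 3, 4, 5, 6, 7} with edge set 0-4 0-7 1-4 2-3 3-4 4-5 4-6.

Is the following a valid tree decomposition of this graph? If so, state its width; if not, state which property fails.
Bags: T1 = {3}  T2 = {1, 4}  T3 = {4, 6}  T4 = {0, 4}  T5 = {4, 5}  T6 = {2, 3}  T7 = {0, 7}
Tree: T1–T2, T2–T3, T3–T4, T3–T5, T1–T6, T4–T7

No — edge (4,3) lies in no bag.

A tree decomposition must satisfy three properties: every vertex lies in some bag; for every edge, both endpoints lie together in some bag; and for every vertex, the bags containing it form a connected subtree. Here edge (4,3) lies in no bag, so the decomposition is invalid.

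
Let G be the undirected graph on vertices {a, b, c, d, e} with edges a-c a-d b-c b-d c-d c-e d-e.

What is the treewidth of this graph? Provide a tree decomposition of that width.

Each bag holds 3 vertices, so the decomposition has width 2, which upper-bounds the treewidth. On the other hand G contains the 3-clique {c, d, e}. A clique must lie in a single bag of any decomposition, so no decomposition can have width below 2. The upper and lower bounds meet at 2, so that is the treewidth.

Treewidth 2.
One optimal decomposition is:
Bags: B1 = {b, c, d}  B2 = {c, d, e}  B3 = {a, c, d}
Tree: B1–B2, B2–B3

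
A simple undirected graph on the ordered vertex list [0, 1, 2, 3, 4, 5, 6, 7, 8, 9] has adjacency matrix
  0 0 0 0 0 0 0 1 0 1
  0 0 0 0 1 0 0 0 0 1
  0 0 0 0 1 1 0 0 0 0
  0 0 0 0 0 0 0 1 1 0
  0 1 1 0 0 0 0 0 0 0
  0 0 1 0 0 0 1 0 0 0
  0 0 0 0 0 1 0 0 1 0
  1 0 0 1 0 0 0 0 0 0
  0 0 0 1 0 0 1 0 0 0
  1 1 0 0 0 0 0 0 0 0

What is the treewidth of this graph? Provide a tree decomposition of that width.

Every bag has size at most 3, so the width is 3 − 1 = 2 and tw(G) ≤ 2. For the lower bound, G contains the cycle 4–1–9–0–7–3–8–6–5–2–4, so G is not a forest; only forests have treewidth ≤ 1, hence tw(G) ≥ 2. Therefore the treewidth is 2.

Treewidth 2.
Bags: B1 = {1, 4, 9}  B2 = {0, 4, 9}  B3 = {0, 4, 7}  B4 = {3, 4, 7}  B5 = {3, 4, 8}  B6 = {4, 6, 8}  B7 = {4, 5, 6}  B8 = {2, 4, 5}
Tree: B1–B2, B2–B3, B3–B4, B4–B5, B5–B6, B6–B7, B7–B8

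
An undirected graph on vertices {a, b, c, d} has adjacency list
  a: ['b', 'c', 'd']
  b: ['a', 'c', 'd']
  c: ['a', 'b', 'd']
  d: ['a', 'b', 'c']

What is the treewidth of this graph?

3

A width-3 tree decomposition is:
Bags: B1 = {a, b, c, d}
Tree: (single bag)
With just one bag of size 4, the width is 4 − 1 = 3, so tw(G) ≤ 3. Conversely, {a, b, c, d} is a clique of size 4, and the vertices of any clique must share a bag in every tree decomposition; so some bag has ≥ 4 vertices and tw(G) ≥ 3. Combining the bounds, tw(G) = 3.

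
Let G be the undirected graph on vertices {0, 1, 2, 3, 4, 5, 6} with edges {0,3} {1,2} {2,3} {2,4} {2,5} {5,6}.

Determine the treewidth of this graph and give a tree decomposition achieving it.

Treewidth 1.
One such decomposition:
Bags: B1 = {2, 5}  B2 = {2, 3}  B3 = {1, 2}  B4 = {5, 6}  B5 = {2, 4}  B6 = {0, 3}
Tree: B1–B2, B1–B3, B1–B4, B1–B5, B2–B6

The largest bag has 2 vertices, giving width 1; this decomposition certifies tw(G) ≤ 1. G has an edge, so its treewidth is at least 1. The upper and lower bounds meet at 1, so that is the treewidth.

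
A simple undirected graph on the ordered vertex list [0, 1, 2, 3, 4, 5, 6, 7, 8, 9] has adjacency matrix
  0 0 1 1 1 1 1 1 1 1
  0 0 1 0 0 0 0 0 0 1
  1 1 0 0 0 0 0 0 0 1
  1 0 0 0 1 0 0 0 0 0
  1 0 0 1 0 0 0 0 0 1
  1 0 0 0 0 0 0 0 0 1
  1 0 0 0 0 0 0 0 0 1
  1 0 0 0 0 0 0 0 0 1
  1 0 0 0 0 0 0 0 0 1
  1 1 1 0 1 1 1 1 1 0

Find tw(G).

A width-2 tree decomposition is:
Bags: B1 = {0, 4, 9}  B2 = {0, 3, 4}  B3 = {0, 5, 9}  B4 = {0, 2, 9}  B5 = {1, 2, 9}  B6 = {0, 8, 9}  B7 = {0, 7, 9}  B8 = {0, 6, 9}
Tree: B1–B2, B1–B3, B1–B4, B4–B5, B3–B6, B3–B7, B7–B8
The largest bag has 3 vertices, giving width 2; this decomposition certifies tw(G) ≤ 2. Conversely, {0, 2, 9} is a clique of size 3, and the vertices of any clique must share a bag in every tree decomposition; so some bag has ≥ 3 vertices and tw(G) ≥ 2. Combining the bounds, tw(G) = 2.

2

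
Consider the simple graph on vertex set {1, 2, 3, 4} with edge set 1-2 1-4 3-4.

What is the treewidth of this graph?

A width-1 tree decomposition is:
Bags: B1 = {1, 2}  B2 = {1, 4}  B3 = {3, 4}
Tree: B1–B2, B2–B3
The largest bag has 2 vertices, giving width 1; this decomposition certifies tw(G) ≤ 1. Since G has at least one edge (e.g. 1–2), it is not an edgeless graph, so tw(G) ≥ 1. Therefore the treewidth is 1.

1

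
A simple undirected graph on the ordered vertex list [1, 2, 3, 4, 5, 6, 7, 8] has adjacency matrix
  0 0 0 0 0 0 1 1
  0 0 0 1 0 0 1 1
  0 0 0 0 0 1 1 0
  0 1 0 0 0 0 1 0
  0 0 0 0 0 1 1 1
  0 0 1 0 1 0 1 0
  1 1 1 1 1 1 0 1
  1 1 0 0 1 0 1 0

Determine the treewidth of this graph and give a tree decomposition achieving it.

Treewidth 2.
One optimal decomposition is:
Bags: B1 = {5, 6, 7}  B2 = {5, 7, 8}  B3 = {3, 6, 7}  B4 = {2, 7, 8}  B5 = {1, 7, 8}  B6 = {2, 4, 7}
Tree: B1–B2, B1–B3, B2–B4, B2–B5, B4–B6

The largest bag has 3 vertices, giving width 2; this decomposition certifies tw(G) ≤ 2. On the other hand G contains the 3-clique {1, 7, 8}. A clique must lie in a single bag of any decomposition, so no decomposition can have width below 2. Therefore the treewidth is 2.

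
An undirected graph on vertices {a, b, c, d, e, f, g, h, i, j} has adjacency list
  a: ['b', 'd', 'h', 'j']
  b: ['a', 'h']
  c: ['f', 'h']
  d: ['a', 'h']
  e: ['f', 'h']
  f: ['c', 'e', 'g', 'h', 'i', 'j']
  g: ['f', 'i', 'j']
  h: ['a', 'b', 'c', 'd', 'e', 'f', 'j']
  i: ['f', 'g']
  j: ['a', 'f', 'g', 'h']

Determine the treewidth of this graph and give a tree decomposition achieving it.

Treewidth 2.
Bags: B1 = {f, h, j}  B2 = {a, h, j}  B3 = {f, g, j}  B4 = {e, f, h}  B5 = {a, b, h}  B6 = {c, f, h}  B7 = {f, g, i}  B8 = {a, d, h}
Tree: B1–B2, B1–B3, B1–B4, B2–B5, B4–B6, B3–B7, B2–B8

Every bag has size at most 3, so the width is 3 − 1 = 2 and tw(G) ≤ 2. For the lower bound, the 3 vertices {f, g, j} are pairwise adjacent, and any tree decomposition puts a clique entirely inside one bag — forcing width ≥ 2. Combining the bounds, tw(G) = 2.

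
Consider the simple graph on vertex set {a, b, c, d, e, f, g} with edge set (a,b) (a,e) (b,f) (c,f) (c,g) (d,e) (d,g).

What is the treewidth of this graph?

A width-2 tree decomposition is:
Bags: B1 = {a, b, e}  B2 = {b, e, f}  B3 = {c, e, f}  B4 = {c, e, g}  B5 = {d, e, g}
Tree: B1–B2, B2–B3, B3–B4, B4–B5
Each bag holds 3 vertices, so the decomposition has width 2, which upper-bounds the treewidth. The edges e–a–b–f–c–g–d–e form a cycle, so G is not a tree and its treewidth is at least 2. Hence tw(G) = 2 exactly.

2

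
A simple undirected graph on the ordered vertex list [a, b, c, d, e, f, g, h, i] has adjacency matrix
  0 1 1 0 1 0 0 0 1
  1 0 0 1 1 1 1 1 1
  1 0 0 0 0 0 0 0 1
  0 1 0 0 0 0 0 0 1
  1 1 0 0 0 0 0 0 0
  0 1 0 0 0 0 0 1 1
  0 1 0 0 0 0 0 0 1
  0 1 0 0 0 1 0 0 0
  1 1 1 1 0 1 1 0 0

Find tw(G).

2

A width-2 tree decomposition is:
Bags: B1 = {a, c, i}  B2 = {a, b, i}  B3 = {a, b, e}  B4 = {b, g, i}  B5 = {b, d, i}  B6 = {b, f, i}  B7 = {b, f, h}
Tree: B1–B2, B2–B3, B2–B4, B2–B5, B2–B6, B6–B7
Each bag holds 3 vertices, so the decomposition has width 2, which upper-bounds the treewidth. Conversely, {a, c, i} is a clique of size 3, and the vertices of any clique must share a bag in every tree decomposition; so some bag has ≥ 3 vertices and tw(G) ≥ 2. The upper and lower bounds meet at 2, so that is the treewidth.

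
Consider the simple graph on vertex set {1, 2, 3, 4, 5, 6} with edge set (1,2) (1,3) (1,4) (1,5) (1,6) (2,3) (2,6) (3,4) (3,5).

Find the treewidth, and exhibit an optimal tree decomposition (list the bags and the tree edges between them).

Treewidth 2.
Bags: B1 = {1, 2, 3}  B2 = {1, 2, 6}  B3 = {1, 3, 5}  B4 = {1, 3, 4}
Tree: B1–B2, B1–B3, B3–B4

Every bag has size at most 3, so the width is 3 − 1 = 2 and tw(G) ≤ 2. Conversely, {1, 2, 3} is a clique of size 3, and the vertices of any clique must share a bag in every tree decomposition; so some bag has ≥ 3 vertices and tw(G) ≥ 2. Combining the bounds, tw(G) = 2.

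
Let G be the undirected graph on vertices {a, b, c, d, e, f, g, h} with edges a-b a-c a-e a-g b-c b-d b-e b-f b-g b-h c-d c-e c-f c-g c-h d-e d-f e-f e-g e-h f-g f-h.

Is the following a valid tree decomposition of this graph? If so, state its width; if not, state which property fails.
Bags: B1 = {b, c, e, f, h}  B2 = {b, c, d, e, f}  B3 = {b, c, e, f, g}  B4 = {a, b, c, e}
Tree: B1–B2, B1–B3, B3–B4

No — edge (g,a) lies in no bag.

A tree decomposition must satisfy three properties: every vertex lies in some bag; for every edge, both endpoints lie together in some bag; and for every vertex, the bags containing it form a connected subtree. Here edge (g,a) lies in no bag, so the decomposition is invalid.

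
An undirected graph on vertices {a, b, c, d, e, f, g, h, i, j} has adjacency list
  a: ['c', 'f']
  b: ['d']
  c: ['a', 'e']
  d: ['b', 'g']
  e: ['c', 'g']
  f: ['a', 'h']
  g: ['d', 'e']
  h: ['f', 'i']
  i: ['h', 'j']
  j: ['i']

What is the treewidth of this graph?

1

A width-1 tree decomposition is:
Bags: B1 = {b, d}  B2 = {d, g}  B3 = {e, g}  B4 = {c, e}  B5 = {a, c}  B6 = {a, f}  B7 = {f, h}  B8 = {h, i}  B9 = {i, j}
Tree: B1–B2, B2–B3, B3–B4, B4–B5, B5–B6, B6–B7, B7–B8, B8–B9
Every bag has size at most 2, so the width is 2 − 1 = 1 and tw(G) ≤ 1. Any graph with an edge has treewidth ≥ 1, and G has the edge b–d. The upper and lower bounds meet at 1, so that is the treewidth.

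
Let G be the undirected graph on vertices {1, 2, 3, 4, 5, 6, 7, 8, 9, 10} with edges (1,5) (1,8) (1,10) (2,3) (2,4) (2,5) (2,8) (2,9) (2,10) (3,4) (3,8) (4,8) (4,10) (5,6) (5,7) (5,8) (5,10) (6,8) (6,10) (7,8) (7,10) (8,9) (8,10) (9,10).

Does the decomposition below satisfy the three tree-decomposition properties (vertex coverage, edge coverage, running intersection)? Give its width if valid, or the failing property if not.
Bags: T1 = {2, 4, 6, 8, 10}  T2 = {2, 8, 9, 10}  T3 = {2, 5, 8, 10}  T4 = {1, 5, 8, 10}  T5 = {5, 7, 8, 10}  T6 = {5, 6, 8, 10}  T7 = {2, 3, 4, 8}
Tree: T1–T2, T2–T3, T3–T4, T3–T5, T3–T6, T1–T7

A tree decomposition must satisfy three properties: every vertex lies in some bag; for every edge, both endpoints lie together in some bag; and for every vertex, the bags containing it form a connected subtree. Here bags containing vertex 6 are not connected in the tree, so the decomposition is invalid.

No — bags containing vertex 6 are not connected in the tree.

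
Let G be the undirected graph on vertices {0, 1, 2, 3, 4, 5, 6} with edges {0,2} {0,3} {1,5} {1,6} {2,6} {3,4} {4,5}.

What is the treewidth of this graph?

2

A width-2 tree decomposition is:
Bags: B1 = {0, 2, 3}  B2 = {2, 3, 4}  B3 = {2, 4, 5}  B4 = {1, 2, 5}  B5 = {1, 2, 6}
Tree: B1–B2, B2–B3, B3–B4, B4–B5
Each bag holds 3 vertices, so the decomposition has width 2, which upper-bounds the treewidth. For the lower bound, G contains the cycle 2–0–3–4–5–1–6–2, so G is not a forest; only forests have treewidth ≤ 1, hence tw(G) ≥ 2. Therefore the treewidth is 2.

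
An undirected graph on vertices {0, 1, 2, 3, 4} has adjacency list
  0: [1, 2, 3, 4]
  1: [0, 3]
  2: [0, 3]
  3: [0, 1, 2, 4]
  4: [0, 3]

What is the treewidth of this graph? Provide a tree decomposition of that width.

Every bag has size at most 3, so the width is 3 − 1 = 2 and tw(G) ≤ 2. For the lower bound, the 3 vertices {0, 1, 3} are pairwise adjacent, and any tree decomposition puts a clique entirely inside one bag — forcing width ≥ 2. The upper and lower bounds meet at 2, so that is the treewidth.

Treewidth 2.
One such decomposition:
Bags: B1 = {0, 3, 4}  B2 = {0, 1, 3}  B3 = {0, 2, 3}
Tree: B1–B2, B2–B3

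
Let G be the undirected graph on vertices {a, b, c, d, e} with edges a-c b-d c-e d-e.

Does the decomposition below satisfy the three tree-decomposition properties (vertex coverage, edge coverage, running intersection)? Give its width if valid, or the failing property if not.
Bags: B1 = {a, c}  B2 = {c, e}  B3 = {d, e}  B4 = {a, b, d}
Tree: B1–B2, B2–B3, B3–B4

A tree decomposition must satisfy three properties: every vertex lies in some bag; for every edge, both endpoints lie together in some bag; and for every vertex, the bags containing it form a connected subtree. Here bags containing vertex a are not connected in the tree, so the decomposition is invalid.

No — bags containing vertex a are not connected in the tree.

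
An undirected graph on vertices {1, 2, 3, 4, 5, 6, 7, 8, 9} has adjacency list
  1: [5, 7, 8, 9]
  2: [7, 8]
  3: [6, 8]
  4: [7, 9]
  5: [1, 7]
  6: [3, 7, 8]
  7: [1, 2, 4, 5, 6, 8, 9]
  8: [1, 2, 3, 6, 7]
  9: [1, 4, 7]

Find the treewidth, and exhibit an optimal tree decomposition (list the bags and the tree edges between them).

Treewidth 2.
One optimal decomposition is:
Bags: B1 = {1, 7, 8}  B2 = {6, 7, 8}  B3 = {1, 7, 9}  B4 = {1, 5, 7}  B5 = {2, 7, 8}  B6 = {4, 7, 9}  B7 = {3, 6, 8}
Tree: B1–B2, B1–B3, B1–B4, B1–B5, B3–B6, B2–B7

The largest bag has 3 vertices, giving width 2; this decomposition certifies tw(G) ≤ 2. For the lower bound, the 3 vertices {3, 6, 8} are pairwise adjacent, and any tree decomposition puts a clique entirely inside one bag — forcing width ≥ 2. The upper and lower bounds meet at 2, so that is the treewidth.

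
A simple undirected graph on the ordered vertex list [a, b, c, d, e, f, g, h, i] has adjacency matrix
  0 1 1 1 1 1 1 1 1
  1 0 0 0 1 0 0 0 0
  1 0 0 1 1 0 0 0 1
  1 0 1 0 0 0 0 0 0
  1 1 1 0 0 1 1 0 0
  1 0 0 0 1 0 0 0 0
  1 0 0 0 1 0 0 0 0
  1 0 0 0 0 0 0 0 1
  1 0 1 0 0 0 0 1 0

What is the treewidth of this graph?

2

A width-2 tree decomposition is:
Bags: B1 = {a, e, f}  B2 = {a, b, e}  B3 = {a, e, g}  B4 = {a, c, e}  B5 = {a, c, i}  B6 = {a, c, d}  B7 = {a, h, i}
Tree: B1–B2, B1–B3, B1–B4, B4–B5, B5–B6, B5–B7
The largest bag has 3 vertices, giving width 2; this decomposition certifies tw(G) ≤ 2. For the lower bound, the 3 vertices {a, c, d} are pairwise adjacent, and any tree decomposition puts a clique entirely inside one bag — forcing width ≥ 2. Combining the bounds, tw(G) = 2.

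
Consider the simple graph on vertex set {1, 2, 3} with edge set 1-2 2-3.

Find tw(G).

A width-1 tree decomposition is:
Bags: B1 = {1, 2}  B2 = {2, 3}
Tree: B1–B2
Each bag holds 2 vertices, so the decomposition has width 1, which upper-bounds the treewidth. G has an edge, so its treewidth is at least 1. Hence tw(G) = 1 exactly.

1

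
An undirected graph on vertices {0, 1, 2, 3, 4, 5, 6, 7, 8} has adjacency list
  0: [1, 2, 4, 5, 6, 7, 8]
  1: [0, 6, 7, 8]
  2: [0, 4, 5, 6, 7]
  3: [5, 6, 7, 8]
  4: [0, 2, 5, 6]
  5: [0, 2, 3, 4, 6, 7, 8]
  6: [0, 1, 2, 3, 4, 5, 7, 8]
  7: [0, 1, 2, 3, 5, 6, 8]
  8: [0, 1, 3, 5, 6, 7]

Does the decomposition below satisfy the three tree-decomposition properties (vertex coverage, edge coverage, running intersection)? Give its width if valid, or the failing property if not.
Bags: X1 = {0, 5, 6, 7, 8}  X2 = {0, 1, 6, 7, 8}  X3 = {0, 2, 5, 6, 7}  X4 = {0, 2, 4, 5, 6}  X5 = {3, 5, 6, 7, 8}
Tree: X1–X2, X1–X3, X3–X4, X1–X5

Checking the three conditions: (i) the bags cover all of {0, 1, 2, 3, 4, 5, 6, 7, 8}; (ii) for each edge, some bag contains both endpoints; (iii) the bags containing any fixed vertex form a subtree. All hold, so the decomposition is valid with width 5 − 1 = 4.

Yes; width 4.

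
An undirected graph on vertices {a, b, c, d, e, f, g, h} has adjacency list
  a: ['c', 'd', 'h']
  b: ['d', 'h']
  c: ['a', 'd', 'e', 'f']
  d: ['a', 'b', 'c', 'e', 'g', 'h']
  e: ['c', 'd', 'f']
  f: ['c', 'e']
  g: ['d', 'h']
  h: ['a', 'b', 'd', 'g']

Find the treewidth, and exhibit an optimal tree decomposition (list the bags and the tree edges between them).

Every bag has size at most 3, so the width is 3 − 1 = 2 and tw(G) ≤ 2. For the lower bound, the 3 vertices {c, d, e} are pairwise adjacent, and any tree decomposition puts a clique entirely inside one bag — forcing width ≥ 2. Therefore the treewidth is 2.

Treewidth 2.
Bags: B1 = {a, c, d}  B2 = {a, d, h}  B3 = {b, d, h}  B4 = {d, g, h}  B5 = {c, d, e}  B6 = {c, e, f}
Tree: B1–B2, B2–B3, B3–B4, B1–B5, B5–B6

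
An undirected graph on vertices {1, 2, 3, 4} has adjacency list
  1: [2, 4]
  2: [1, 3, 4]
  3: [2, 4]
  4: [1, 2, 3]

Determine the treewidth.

2

A width-2 tree decomposition is:
Bags: B1 = {1, 2, 4}  B2 = {2, 3, 4}
Tree: B1–B2
Each bag holds 3 vertices, so the decomposition has width 2, which upper-bounds the treewidth. On the other hand G contains the 3-clique {1, 2, 4}. A clique must lie in a single bag of any decomposition, so no decomposition can have width below 2. Combining the bounds, tw(G) = 2.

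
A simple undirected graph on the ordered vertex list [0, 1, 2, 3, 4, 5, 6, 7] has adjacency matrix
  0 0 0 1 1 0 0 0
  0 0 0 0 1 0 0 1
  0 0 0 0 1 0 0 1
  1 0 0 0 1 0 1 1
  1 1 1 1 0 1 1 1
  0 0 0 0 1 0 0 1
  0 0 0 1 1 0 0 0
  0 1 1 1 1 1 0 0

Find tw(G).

A width-2 tree decomposition is:
Bags: B1 = {3, 4, 7}  B2 = {4, 5, 7}  B3 = {2, 4, 7}  B4 = {0, 3, 4}  B5 = {1, 4, 7}  B6 = {3, 4, 6}
Tree: B1–B2, B2–B3, B1–B4, B3–B5, B1–B6
Every bag has size at most 3, so the width is 3 − 1 = 2 and tw(G) ≤ 2. Conversely, {0, 3, 4} is a clique of size 3, and the vertices of any clique must share a bag in every tree decomposition; so some bag has ≥ 3 vertices and tw(G) ≥ 2. The upper and lower bounds meet at 2, so that is the treewidth.

2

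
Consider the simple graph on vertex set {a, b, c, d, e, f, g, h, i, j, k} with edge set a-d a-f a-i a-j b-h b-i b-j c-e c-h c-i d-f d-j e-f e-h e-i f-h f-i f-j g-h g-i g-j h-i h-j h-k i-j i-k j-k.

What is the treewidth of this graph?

3

A width-3 tree decomposition is:
Bags: B1 = {f, h, i, j}  B2 = {b, h, i, j}  B3 = {a, f, i, j}  B4 = {h, i, j, k}  B5 = {a, d, f, j}  B6 = {g, h, i, j}  B7 = {e, f, h, i}  B8 = {c, e, h, i}
Tree: B1–B2, B1–B3, B1–B4, B3–B5, B4–B6, B1–B7, B7–B8
Each bag holds 4 vertices, so the decomposition has width 3, which upper-bounds the treewidth. On the other hand G contains the 4-clique {a, d, f, j}. A clique must lie in a single bag of any decomposition, so no decomposition can have width below 3. The upper and lower bounds meet at 3, so that is the treewidth.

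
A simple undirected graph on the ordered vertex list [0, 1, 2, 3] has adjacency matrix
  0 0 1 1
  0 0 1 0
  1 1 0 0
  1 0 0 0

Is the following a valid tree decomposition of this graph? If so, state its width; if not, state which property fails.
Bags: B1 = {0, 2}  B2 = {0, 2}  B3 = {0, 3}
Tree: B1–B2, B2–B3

A tree decomposition must satisfy three properties: every vertex lies in some bag; for every edge, both endpoints lie together in some bag; and for every vertex, the bags containing it form a connected subtree. Here vertex 1 appears in no bag, so the decomposition is invalid.

No — vertex 1 appears in no bag.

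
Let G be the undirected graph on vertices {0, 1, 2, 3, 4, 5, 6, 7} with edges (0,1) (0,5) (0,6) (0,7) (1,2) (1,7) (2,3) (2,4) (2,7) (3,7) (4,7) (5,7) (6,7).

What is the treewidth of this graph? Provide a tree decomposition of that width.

Treewidth 2.
Bags: B1 = {2, 3, 7}  B2 = {2, 4, 7}  B3 = {1, 2, 7}  B4 = {0, 1, 7}  B5 = {0, 5, 7}  B6 = {0, 6, 7}
Tree: B1–B2, B2–B3, B3–B4, B4–B5, B4–B6

Each bag holds 3 vertices, so the decomposition has width 2, which upper-bounds the treewidth. Conversely, {0, 1, 7} is a clique of size 3, and the vertices of any clique must share a bag in every tree decomposition; so some bag has ≥ 3 vertices and tw(G) ≥ 2. Hence tw(G) = 2 exactly.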